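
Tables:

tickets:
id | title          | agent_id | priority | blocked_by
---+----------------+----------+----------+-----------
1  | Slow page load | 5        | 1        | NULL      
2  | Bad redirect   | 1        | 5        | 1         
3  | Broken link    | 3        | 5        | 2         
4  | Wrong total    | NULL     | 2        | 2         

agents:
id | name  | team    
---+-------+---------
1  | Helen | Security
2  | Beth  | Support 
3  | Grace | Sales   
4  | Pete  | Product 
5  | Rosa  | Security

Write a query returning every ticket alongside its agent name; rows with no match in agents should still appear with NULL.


LEFT JOIN keeps every row from tickets (the left table); where agent_id has no match in agents, the agent columns become NULL. Walk through each ticket:
  - ticket 1 (Slow page load): agent_id=5 -> matches Rosa
  - ticket 2 (Bad redirect): agent_id=1 -> matches Helen
  - ticket 3 (Broken link): agent_id=3 -> matches Grace
  - ticket 4 (Wrong total): agent_id=NULL, no match -> kept with NULL
All 4 rows appear; 1 has NULL agent.

SQL:
SELECT a.title, b.name AS agent
FROM tickets a
LEFT JOIN agents b ON a.agent_id = b.id

Result:
title          | agent
---------------+------
Slow page load | Rosa 
Bad redirect   | Helen
Broken link    | Grace
Wrong total    | NULL 


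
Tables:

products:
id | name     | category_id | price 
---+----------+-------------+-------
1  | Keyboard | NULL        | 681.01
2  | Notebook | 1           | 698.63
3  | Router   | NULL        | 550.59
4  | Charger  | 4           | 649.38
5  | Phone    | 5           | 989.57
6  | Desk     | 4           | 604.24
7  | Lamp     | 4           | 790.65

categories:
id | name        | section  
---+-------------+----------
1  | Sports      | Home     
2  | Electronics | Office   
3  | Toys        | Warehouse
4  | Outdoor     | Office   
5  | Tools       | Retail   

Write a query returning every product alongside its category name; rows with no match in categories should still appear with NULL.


LEFT JOIN keeps every row from products (the left table); where category_id has no match in categories, the category columns become NULL. Walk through each product:
  - product 1 (Keyboard): category_id=NULL, no match -> kept with NULL
  - product 2 (Notebook): category_id=1 -> matches Sports
  - product 3 (Router): category_id=NULL, no match -> kept with NULL
  - product 4 (Charger): category_id=4 -> matches Outdoor
  - product 5 (Phone): category_id=5 -> matches Tools
  - product 6 (Desk): category_id=4 -> matches Outdoor
  - product 7 (Lamp): category_id=4 -> matches Outdoor
All 7 rows appear; 2 have NULL category.

SQL:
SELECT a.name, b.name AS category
FROM products a
LEFT JOIN categories b ON a.category_id = b.id

Result:
name     | category
---------+---------
Keyboard | NULL    
Notebook | Sports  
Router   | NULL    
Charger  | Outdoor 
Phone    | Tools   
Desk     | Outdoor 
Lamp     | Outdoor 


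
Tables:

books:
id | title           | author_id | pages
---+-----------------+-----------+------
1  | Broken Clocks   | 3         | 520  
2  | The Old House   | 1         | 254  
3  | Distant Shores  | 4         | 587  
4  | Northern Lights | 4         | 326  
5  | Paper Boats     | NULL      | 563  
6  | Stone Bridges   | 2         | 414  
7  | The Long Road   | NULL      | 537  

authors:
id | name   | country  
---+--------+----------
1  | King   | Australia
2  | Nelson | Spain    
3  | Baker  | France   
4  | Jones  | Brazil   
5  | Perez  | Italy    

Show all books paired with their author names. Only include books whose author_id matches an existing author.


INNER JOIN keeps only books rows whose author_id matches an id in authors. Walk through each book:
  - book 1 (Broken Clocks): author_id=3 -> matches Baker
  - book 2 (The Old House): author_id=1 -> matches King
  - book 3 (Distant Shores): author_id=4 -> matches Jones
  - book 4 (Northern Lights): author_id=4 -> matches Jones
  - book 5 (Paper Boats): author_id=NULL, no match -> dropped
  - book 6 (Stone Bridges): author_id=2 -> matches Nelson
  - book 7 (The Long Road): author_id=NULL, no match -> dropped
So 2 of 7 rows are dropped.

SQL:
SELECT a.title, b.name AS author
FROM books a
INNER JOIN authors b ON a.author_id = b.id

Result:
title           | author
----------------+-------
Broken Clocks   | Baker 
The Old House   | King  
Distant Shores  | Jones 
Northern Lights | Jones 
Stone Bridges   | Nelson


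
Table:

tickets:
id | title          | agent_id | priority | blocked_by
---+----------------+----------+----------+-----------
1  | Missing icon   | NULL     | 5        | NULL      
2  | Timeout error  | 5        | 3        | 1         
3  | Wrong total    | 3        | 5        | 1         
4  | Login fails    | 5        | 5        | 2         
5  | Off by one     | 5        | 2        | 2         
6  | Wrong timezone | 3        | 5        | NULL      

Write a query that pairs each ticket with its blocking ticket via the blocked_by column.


This is a self-join: tickets is joined to a second copy of itself, matching each row's blocked_by to another row's id. Use LEFT JOIN so rows with blocked_by=NULL are kept.
  - ticket 1 (Missing icon): blocked_by=NULL -> NULL
  - ticket 2 (Timeout error): blocked_by=1 -> Missing icon
  - ticket 3 (Wrong total): blocked_by=1 -> Missing icon
  - ticket 4 (Login fails): blocked_by=2 -> Timeout error
  - ticket 5 (Off by one): blocked_by=2 -> Timeout error
  - ticket 6 (Wrong timezone): blocked_by=NULL -> NULL

SQL:
SELECT a.title AS item, b.title AS blocked_by
FROM tickets a
LEFT JOIN tickets b ON a.blocked_by = b.id

Result:
item           | blocked_by   
---------------+--------------
Missing icon   | NULL         
Timeout error  | Missing icon 
Wrong total    | Missing icon 
Login fails    | Timeout error
Off by one     | Timeout error
Wrong timezone | NULL         


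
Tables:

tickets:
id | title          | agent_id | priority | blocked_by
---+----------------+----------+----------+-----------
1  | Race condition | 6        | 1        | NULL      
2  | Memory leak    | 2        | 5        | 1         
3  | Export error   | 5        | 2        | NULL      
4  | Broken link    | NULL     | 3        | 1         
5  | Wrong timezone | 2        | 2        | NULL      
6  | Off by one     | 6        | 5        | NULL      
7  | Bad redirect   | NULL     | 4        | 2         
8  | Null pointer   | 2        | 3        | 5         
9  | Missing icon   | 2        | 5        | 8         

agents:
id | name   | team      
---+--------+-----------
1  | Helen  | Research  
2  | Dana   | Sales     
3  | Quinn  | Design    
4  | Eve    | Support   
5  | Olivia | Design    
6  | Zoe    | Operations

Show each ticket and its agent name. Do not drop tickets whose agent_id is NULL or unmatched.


LEFT JOIN keeps every row from tickets (the left table); where agent_id has no match in agents, the agent columns become NULL. Walk through each ticket:
  - ticket 1 (Race condition): agent_id=6 -> matches Zoe
  - ticket 2 (Memory leak): agent_id=2 -> matches Dana
  - ticket 3 (Export error): agent_id=5 -> matches Olivia
  - ticket 4 (Broken link): agent_id=NULL, no match -> kept with NULL
  - ticket 5 (Wrong timezone): agent_id=2 -> matches Dana
  - ticket 6 (Off by one): agent_id=6 -> matches Zoe
  - ticket 7 (Bad redirect): agent_id=NULL, no match -> kept with NULL
  - ticket 8 (Null pointer): agent_id=2 -> matches Dana
  - ticket 9 (Missing icon): agent_id=2 -> matches Dana
All 9 rows appear; 2 have NULL agent.

SQL:
SELECT a.title, b.name AS agent
FROM tickets a
LEFT JOIN agents b ON a.agent_id = b.id

Result:
title          | agent 
---------------+-------
Race condition | Zoe   
Memory leak    | Dana  
Export error   | Olivia
Broken link    | NULL  
Wrong timezone | Dana  
Off by one     | Zoe   
Bad redirect   | NULL  
Null pointer   | Dana  
Missing icon   | Dana  


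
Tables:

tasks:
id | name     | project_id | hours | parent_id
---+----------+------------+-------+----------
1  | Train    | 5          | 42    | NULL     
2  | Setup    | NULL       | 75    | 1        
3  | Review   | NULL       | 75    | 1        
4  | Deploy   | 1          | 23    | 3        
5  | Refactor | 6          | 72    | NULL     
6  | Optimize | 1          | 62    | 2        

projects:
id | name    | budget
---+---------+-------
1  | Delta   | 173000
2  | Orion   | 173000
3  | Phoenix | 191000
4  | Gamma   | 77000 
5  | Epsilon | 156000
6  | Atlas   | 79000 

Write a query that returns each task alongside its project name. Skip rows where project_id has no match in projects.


INNER JOIN keeps only tasks rows whose project_id matches an id in projects. Walk through each task:
  - task 1 (Train): project_id=5 -> matches Epsilon
  - task 2 (Setup): project_id=NULL, no match -> dropped
  - task 3 (Review): project_id=NULL, no match -> dropped
  - task 4 (Deploy): project_id=1 -> matches Delta
  - task 5 (Refactor): project_id=6 -> matches Atlas
  - task 6 (Optimize): project_id=1 -> matches Delta
So 2 of 6 rows are dropped.

SQL:
SELECT a.name, b.name AS project
FROM tasks a
INNER JOIN projects b ON a.project_id = b.id

Result:
name     | project
---------+--------
Train    | Epsilon
Deploy   | Delta  
Refactor | Atlas  
Optimize | Delta  


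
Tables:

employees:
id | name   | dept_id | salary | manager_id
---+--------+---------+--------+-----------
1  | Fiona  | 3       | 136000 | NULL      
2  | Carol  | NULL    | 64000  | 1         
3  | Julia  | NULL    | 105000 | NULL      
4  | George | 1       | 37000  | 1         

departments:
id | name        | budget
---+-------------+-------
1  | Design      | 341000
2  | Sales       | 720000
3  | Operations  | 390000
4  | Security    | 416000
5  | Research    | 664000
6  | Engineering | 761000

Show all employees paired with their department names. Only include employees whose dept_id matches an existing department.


INNER JOIN keeps only employees rows whose dept_id matches an id in departments. Walk through each employee:
  - employee 1 (Fiona): dept_id=3 -> matches Operations
  - employee 2 (Carol): dept_id=NULL, no match -> dropped
  - employee 3 (Julia): dept_id=NULL, no match -> dropped
  - employee 4 (George): dept_id=1 -> matches Design
So 2 of 4 rows are dropped.

SQL:
SELECT a.name, b.name AS department
FROM employees a
INNER JOIN departments b ON a.dept_id = b.id

Result:
name   | department
-------+-----------
Fiona  | Operations
George | Design    


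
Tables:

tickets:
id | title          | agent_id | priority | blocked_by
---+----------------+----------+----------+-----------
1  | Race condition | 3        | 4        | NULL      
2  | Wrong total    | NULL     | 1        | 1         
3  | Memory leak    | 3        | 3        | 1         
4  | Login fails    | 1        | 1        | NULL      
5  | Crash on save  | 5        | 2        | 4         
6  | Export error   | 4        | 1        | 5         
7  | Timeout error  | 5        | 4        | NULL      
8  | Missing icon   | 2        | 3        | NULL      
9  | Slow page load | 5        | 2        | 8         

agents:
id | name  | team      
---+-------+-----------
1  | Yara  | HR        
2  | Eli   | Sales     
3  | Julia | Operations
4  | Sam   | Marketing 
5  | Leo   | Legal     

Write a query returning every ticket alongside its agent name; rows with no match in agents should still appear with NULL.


LEFT JOIN keeps every row from tickets (the left table); where agent_id has no match in agents, the agent columns become NULL. Walk through each ticket:
  - ticket 1 (Race condition): agent_id=3 -> matches Julia
  - ticket 2 (Wrong total): agent_id=NULL, no match -> kept with NULL
  - ticket 3 (Memory leak): agent_id=3 -> matches Julia
  - ticket 4 (Login fails): agent_id=1 -> matches Yara
  - ticket 5 (Crash on save): agent_id=5 -> matches Leo
  - ticket 6 (Export error): agent_id=4 -> matches Sam
  - ticket 7 (Timeout error): agent_id=5 -> matches Leo
  - ticket 8 (Missing icon): agent_id=2 -> matches Eli
  - ticket 9 (Slow page load): agent_id=5 -> matches Leo
All 9 rows appear; 1 has NULL agent.

SQL:
SELECT a.title, b.name AS agent
FROM tickets a
LEFT JOIN agents b ON a.agent_id = b.id

Result:
title          | agent
---------------+------
Race condition | Julia
Wrong total    | NULL 
Memory leak    | Julia
Login fails    | Yara 
Crash on save  | Leo  
Export error   | Sam  
Timeout error  | Leo  
Missing icon   | Eli  
Slow page load | Leo  


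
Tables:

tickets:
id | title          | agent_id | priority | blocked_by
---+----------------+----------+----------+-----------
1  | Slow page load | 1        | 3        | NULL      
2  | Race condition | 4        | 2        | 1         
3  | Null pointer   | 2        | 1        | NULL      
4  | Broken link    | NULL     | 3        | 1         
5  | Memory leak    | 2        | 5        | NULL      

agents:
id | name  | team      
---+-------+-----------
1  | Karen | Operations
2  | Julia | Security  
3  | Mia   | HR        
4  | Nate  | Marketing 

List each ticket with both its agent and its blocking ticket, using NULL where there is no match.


Two LEFT JOINs from the same base table tickets: one to agents via agent_id, one to tickets itself via blocked_by. Both are LEFT so every ticket is preserved.
Match against agents:
  - ticket 1 (Slow page load): agent_id=1 -> matches Karen
  - ticket 2 (Race condition): agent_id=4 -> matches Nate
  - ticket 3 (Null pointer): agent_id=2 -> matches Julia
  - ticket 4 (Broken link): agent_id=NULL, no match -> kept with NULL
  - ticket 5 (Memory leak): agent_id=2 -> matches Julia
Match against tickets (self):
  - ticket 1 (Slow page load): blocked_by=NULL -> NULL
  - ticket 2 (Race condition): blocked_by=1 -> Slow page load
  - ticket 3 (Null pointer): blocked_by=NULL -> NULL
  - ticket 4 (Broken link): blocked_by=1 -> Slow page load
  - ticket 5 (Memory leak): blocked_by=NULL -> NULL

SQL:
SELECT a.title, b.name AS agent, c.title AS blocked_by
FROM tickets a
LEFT JOIN agents b ON a.agent_id = b.id
LEFT JOIN tickets c ON a.blocked_by = c.id

Result:
title          | agent | blocked_by    
---------------+-------+---------------
Slow page load | Karen | NULL          
Race condition | Nate  | Slow page load
Null pointer   | Julia | NULL          
Broken link    | NULL  | Slow page load
Memory leak    | Julia | NULL          


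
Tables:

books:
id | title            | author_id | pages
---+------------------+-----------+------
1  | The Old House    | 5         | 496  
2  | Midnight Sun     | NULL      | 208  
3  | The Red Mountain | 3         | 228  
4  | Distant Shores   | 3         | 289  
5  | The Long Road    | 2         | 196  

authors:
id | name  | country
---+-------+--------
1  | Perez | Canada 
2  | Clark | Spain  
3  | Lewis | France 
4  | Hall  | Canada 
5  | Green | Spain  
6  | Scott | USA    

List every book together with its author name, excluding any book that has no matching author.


INNER JOIN keeps only books rows whose author_id matches an id in authors. Walk through each book:
  - book 1 (The Old House): author_id=5 -> matches Green
  - book 2 (Midnight Sun): author_id=NULL, no match -> dropped
  - book 3 (The Red Mountain): author_id=3 -> matches Lewis
  - book 4 (Distant Shores): author_id=3 -> matches Lewis
  - book 5 (The Long Road): author_id=2 -> matches Clark
So 1 of 5 rows is dropped.

SQL:
SELECT a.title, b.name AS author
FROM books a
INNER JOIN authors b ON a.author_id = b.id

Result:
title            | author
-----------------+-------
The Old House    | Green 
The Red Mountain | Lewis 
Distant Shores   | Lewis 
The Long Road    | Clark 


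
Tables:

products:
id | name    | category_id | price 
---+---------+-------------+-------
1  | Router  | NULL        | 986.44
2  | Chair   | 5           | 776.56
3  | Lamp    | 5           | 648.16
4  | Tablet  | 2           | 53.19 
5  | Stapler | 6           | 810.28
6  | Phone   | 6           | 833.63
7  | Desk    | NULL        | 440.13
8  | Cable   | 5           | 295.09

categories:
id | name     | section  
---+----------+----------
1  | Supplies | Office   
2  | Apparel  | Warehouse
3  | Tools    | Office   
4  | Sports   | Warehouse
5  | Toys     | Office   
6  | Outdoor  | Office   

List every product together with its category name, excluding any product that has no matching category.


INNER JOIN keeps only products rows whose category_id matches an id in categories. Walk through each product:
  - product 1 (Router): category_id=NULL, no match -> dropped
  - product 2 (Chair): category_id=5 -> matches Toys
  - product 3 (Lamp): category_id=5 -> matches Toys
  - product 4 (Tablet): category_id=2 -> matches Apparel
  - product 5 (Stapler): category_id=6 -> matches Outdoor
  - product 6 (Phone): category_id=6 -> matches Outdoor
  - product 7 (Desk): category_id=NULL, no match -> dropped
  - product 8 (Cable): category_id=5 -> matches Toys
So 2 of 8 rows are dropped.

SQL:
SELECT a.name, b.name AS category
FROM products a
INNER JOIN categories b ON a.category_id = b.id

Result:
name    | category
--------+---------
Chair   | Toys    
Lamp    | Toys    
Tablet  | Apparel 
Stapler | Outdoor 
Phone   | Outdoor 
Cable   | Toys    


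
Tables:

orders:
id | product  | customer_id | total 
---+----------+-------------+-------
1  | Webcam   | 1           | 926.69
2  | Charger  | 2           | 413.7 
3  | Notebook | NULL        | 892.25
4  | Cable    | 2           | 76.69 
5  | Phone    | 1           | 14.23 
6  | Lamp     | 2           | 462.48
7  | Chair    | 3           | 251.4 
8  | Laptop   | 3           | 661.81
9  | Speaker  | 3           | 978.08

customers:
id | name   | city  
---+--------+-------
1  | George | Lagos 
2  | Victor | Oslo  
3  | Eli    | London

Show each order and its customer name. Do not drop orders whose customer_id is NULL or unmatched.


LEFT JOIN keeps every row from orders (the left table); where customer_id has no match in customers, the customer columns become NULL. Walk through each order:
  - order 1 (Webcam): customer_id=1 -> matches George
  - order 2 (Charger): customer_id=2 -> matches Victor
  - order 3 (Notebook): customer_id=NULL, no match -> kept with NULL
  - order 4 (Cable): customer_id=2 -> matches Victor
  - order 5 (Phone): customer_id=1 -> matches George
  - order 6 (Lamp): customer_id=2 -> matches Victor
  - order 7 (Chair): customer_id=3 -> matches Eli
  - order 8 (Laptop): customer_id=3 -> matches Eli
  - order 9 (Speaker): customer_id=3 -> matches Eli
All 9 rows appear; 1 has NULL customer.

SQL:
SELECT a.product, b.name AS customer
FROM orders a
LEFT JOIN customers b ON a.customer_id = b.id

Result:
product  | customer
---------+---------
Webcam   | George  
Charger  | Victor  
Notebook | NULL    
Cable    | Victor  
Phone    | George  
Lamp     | Victor  
Chair    | Eli     
Laptop   | Eli     
Speaker  | Eli     


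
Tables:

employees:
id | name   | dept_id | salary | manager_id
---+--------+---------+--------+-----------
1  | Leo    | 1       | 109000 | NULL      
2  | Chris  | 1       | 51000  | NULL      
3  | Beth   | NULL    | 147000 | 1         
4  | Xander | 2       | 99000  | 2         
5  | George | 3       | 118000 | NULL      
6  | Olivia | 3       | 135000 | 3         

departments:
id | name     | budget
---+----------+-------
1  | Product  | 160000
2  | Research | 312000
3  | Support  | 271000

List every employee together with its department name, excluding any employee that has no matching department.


INNER JOIN keeps only employees rows whose dept_id matches an id in departments. Walk through each employee:
  - employee 1 (Leo): dept_id=1 -> matches Product
  - employee 2 (Chris): dept_id=1 -> matches Product
  - employee 3 (Beth): dept_id=NULL, no match -> dropped
  - employee 4 (Xander): dept_id=2 -> matches Research
  - employee 5 (George): dept_id=3 -> matches Support
  - employee 6 (Olivia): dept_id=3 -> matches Support
So 1 of 6 rows is dropped.

SQL:
SELECT a.name, b.name AS department
FROM employees a
INNER JOIN departments b ON a.dept_id = b.id

Result:
name   | department
-------+-----------
Leo    | Product   
Chris  | Product   
Xander | Research  
George | Support   
Olivia | Support   


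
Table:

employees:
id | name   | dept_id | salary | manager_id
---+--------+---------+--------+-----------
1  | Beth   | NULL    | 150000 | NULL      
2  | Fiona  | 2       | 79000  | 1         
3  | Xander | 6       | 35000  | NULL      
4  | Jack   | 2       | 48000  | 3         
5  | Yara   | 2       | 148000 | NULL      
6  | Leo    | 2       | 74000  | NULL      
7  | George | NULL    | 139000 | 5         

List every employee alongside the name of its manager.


This is a self-join: employees is joined to a second copy of itself, matching each row's manager_id to another row's id. Use LEFT JOIN so rows with manager_id=NULL are kept.
  - employee 1 (Beth): manager_id=NULL -> NULL
  - employee 2 (Fiona): manager_id=1 -> Beth
  - employee 3 (Xander): manager_id=NULL -> NULL
  - employee 4 (Jack): manager_id=3 -> Xander
  - employee 5 (Yara): manager_id=NULL -> NULL
  - employee 6 (Leo): manager_id=NULL -> NULL
  - employee 7 (George): manager_id=5 -> Yara

SQL:
SELECT a.name AS item, b.name AS manager
FROM employees a
LEFT JOIN employees b ON a.manager_id = b.id

Result:
item   | manager
-------+--------
Beth   | NULL   
Fiona  | Beth   
Xander | NULL   
Jack   | Xander 
Yara   | NULL   
Leo    | NULL   
George | Yara   


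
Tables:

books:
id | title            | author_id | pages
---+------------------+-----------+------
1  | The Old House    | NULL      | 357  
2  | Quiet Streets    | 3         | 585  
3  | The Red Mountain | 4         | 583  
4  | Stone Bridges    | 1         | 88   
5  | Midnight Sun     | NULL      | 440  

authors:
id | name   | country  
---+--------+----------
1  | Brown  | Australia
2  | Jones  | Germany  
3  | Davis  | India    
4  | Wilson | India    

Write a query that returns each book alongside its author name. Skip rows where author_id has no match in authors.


INNER JOIN keeps only books rows whose author_id matches an id in authors. Walk through each book:
  - book 1 (The Old House): author_id=NULL, no match -> dropped
  - book 2 (Quiet Streets): author_id=3 -> matches Davis
  - book 3 (The Red Mountain): author_id=4 -> matches Wilson
  - book 4 (Stone Bridges): author_id=1 -> matches Brown
  - book 5 (Midnight Sun): author_id=NULL, no match -> dropped
So 2 of 5 rows are dropped.

SQL:
SELECT a.title, b.name AS author
FROM books a
INNER JOIN authors b ON a.author_id = b.id

Result:
title            | author
-----------------+-------
Quiet Streets    | Davis 
The Red Mountain | Wilson
Stone Bridges    | Brown 


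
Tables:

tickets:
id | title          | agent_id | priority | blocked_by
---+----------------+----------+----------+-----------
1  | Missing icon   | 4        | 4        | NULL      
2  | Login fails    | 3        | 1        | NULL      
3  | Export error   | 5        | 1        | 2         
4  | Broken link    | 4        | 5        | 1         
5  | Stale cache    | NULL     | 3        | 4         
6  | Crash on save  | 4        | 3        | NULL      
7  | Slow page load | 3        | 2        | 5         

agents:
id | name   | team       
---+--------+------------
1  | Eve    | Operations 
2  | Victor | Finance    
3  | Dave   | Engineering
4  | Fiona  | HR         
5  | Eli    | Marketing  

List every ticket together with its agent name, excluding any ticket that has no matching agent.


INNER JOIN keeps only tickets rows whose agent_id matches an id in agents. Walk through each ticket:
  - ticket 1 (Missing icon): agent_id=4 -> matches Fiona
  - ticket 2 (Login fails): agent_id=3 -> matches Dave
  - ticket 3 (Export error): agent_id=5 -> matches Eli
  - ticket 4 (Broken link): agent_id=4 -> matches Fiona
  - ticket 5 (Stale cache): agent_id=NULL, no match -> dropped
  - ticket 6 (Crash on save): agent_id=4 -> matches Fiona
  - ticket 7 (Slow page load): agent_id=3 -> matches Dave
So 1 of 7 rows is dropped.

SQL:
SELECT a.title, b.name AS agent
FROM tickets a
INNER JOIN agents b ON a.agent_id = b.id

Result:
title          | agent
---------------+------
Missing icon   | Fiona
Login fails    | Dave 
Export error   | Eli  
Broken link    | Fiona
Crash on save  | Fiona
Slow page load | Dave 


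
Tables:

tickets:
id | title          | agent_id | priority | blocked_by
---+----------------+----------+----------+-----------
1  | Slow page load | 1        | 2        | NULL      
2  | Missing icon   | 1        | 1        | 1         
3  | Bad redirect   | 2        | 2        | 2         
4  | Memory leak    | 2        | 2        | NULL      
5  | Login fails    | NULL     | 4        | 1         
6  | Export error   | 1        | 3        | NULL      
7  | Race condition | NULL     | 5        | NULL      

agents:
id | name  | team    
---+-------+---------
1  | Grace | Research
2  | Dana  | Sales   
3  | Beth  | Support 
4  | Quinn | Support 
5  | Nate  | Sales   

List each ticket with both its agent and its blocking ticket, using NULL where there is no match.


Two LEFT JOINs from the same base table tickets: one to agents via agent_id, one to tickets itself via blocked_by. Both are LEFT so every ticket is preserved.
Match against agents:
  - ticket 1 (Slow page load): agent_id=1 -> matches Grace
  - ticket 2 (Missing icon): agent_id=1 -> matches Grace
  - ticket 3 (Bad redirect): agent_id=2 -> matches Dana
  - ticket 4 (Memory leak): agent_id=2 -> matches Dana
  - ticket 5 (Login fails): agent_id=NULL, no match -> kept with NULL
  - ticket 6 (Export error): agent_id=1 -> matches Grace
  - ticket 7 (Race condition): agent_id=NULL, no match -> kept with NULL
Match against tickets (self):
  - ticket 1 (Slow page load): blocked_by=NULL -> NULL
  - ticket 2 (Missing icon): blocked_by=1 -> Slow page load
  - ticket 3 (Bad redirect): blocked_by=2 -> Missing icon
  - ticket 4 (Memory leak): blocked_by=NULL -> NULL
  - ticket 5 (Login fails): blocked_by=1 -> Slow page load
  - ticket 6 (Export error): blocked_by=NULL -> NULL
  - ticket 7 (Race condition): blocked_by=NULL -> NULL

SQL:
SELECT a.title, b.name AS agent, c.title AS blocked_by
FROM tickets a
LEFT JOIN agents b ON a.agent_id = b.id
LEFT JOIN tickets c ON a.blocked_by = c.id

Result:
title          | agent | blocked_by    
---------------+-------+---------------
Slow page load | Grace | NULL          
Missing icon   | Grace | Slow page load
Bad redirect   | Dana  | Missing icon  
Memory leak    | Dana  | NULL          
Login fails    | NULL  | Slow page load
Export error   | Grace | NULL          
Race condition | NULL  | NULL          


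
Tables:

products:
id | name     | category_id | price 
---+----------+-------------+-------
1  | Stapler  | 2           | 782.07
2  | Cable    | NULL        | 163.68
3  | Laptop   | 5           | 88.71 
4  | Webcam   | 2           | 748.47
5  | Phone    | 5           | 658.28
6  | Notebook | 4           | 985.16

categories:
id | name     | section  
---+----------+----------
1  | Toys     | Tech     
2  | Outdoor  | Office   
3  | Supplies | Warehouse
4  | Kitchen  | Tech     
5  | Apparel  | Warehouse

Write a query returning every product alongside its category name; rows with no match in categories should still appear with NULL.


LEFT JOIN keeps every row from products (the left table); where category_id has no match in categories, the category columns become NULL. Walk through each product:
  - product 1 (Stapler): category_id=2 -> matches Outdoor
  - product 2 (Cable): category_id=NULL, no match -> kept with NULL
  - product 3 (Laptop): category_id=5 -> matches Apparel
  - product 4 (Webcam): category_id=2 -> matches Outdoor
  - product 5 (Phone): category_id=5 -> matches Apparel
  - product 6 (Notebook): category_id=4 -> matches Kitchen
All 6 rows appear; 1 has NULL category.

SQL:
SELECT a.name, b.name AS category
FROM products a
LEFT JOIN categories b ON a.category_id = b.id

Result:
name     | category
---------+---------
Stapler  | Outdoor 
Cable    | NULL    
Laptop   | Apparel 
Webcam   | Outdoor 
Phone    | Apparel 
Notebook | Kitchen 


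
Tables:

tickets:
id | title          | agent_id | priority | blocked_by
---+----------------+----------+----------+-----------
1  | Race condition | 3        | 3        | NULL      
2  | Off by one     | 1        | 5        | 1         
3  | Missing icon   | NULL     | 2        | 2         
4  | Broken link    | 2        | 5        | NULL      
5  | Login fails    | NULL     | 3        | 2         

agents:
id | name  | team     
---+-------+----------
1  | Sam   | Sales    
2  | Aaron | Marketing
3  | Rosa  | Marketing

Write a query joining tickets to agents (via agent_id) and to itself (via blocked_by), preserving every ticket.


Two LEFT JOINs from the same base table tickets: one to agents via agent_id, one to tickets itself via blocked_by. Both are LEFT so every ticket is preserved.
Match against agents:
  - ticket 1 (Race condition): agent_id=3 -> matches Rosa
  - ticket 2 (Off by one): agent_id=1 -> matches Sam
  - ticket 3 (Missing icon): agent_id=NULL, no match -> kept with NULL
  - ticket 4 (Broken link): agent_id=2 -> matches Aaron
  - ticket 5 (Login fails): agent_id=NULL, no match -> kept with NULL
Match against tickets (self):
  - ticket 1 (Race condition): blocked_by=NULL -> NULL
  - ticket 2 (Off by one): blocked_by=1 -> Race condition
  - ticket 3 (Missing icon): blocked_by=2 -> Off by one
  - ticket 4 (Broken link): blocked_by=NULL -> NULL
  - ticket 5 (Login fails): blocked_by=2 -> Off by one

SQL:
SELECT a.title, b.name AS agent, c.title AS blocked_by
FROM tickets a
LEFT JOIN agents b ON a.agent_id = b.id
LEFT JOIN tickets c ON a.blocked_by = c.id

Result:
title          | agent | blocked_by    
---------------+-------+---------------
Race condition | Rosa  | NULL          
Off by one     | Sam   | Race condition
Missing icon   | NULL  | Off by one    
Broken link    | Aaron | NULL          
Login fails    | NULL  | Off by one    


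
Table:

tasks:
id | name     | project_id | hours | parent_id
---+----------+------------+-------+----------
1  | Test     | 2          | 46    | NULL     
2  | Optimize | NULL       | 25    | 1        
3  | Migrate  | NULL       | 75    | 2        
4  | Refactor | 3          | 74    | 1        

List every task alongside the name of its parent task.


This is a self-join: tasks is joined to a second copy of itself, matching each row's parent_id to another row's id. Use LEFT JOIN so rows with parent_id=NULL are kept.
  - task 1 (Test): parent_id=NULL -> NULL
  - task 2 (Optimize): parent_id=1 -> Test
  - task 3 (Migrate): parent_id=2 -> Optimize
  - task 4 (Refactor): parent_id=1 -> Test

SQL:
SELECT a.name AS item, b.name AS parent
FROM tasks a
LEFT JOIN tasks b ON a.parent_id = b.id

Result:
item     | parent  
---------+---------
Test     | NULL    
Optimize | Test    
Migrate  | Optimize
Refactor | Test    


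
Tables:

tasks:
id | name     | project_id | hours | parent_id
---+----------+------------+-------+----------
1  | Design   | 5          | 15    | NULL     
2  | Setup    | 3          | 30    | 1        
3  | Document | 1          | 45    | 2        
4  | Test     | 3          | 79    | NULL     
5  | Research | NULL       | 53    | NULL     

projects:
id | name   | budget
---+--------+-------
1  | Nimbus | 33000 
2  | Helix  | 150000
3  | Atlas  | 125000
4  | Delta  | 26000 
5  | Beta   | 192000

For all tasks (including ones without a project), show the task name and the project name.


LEFT JOIN keeps every row from tasks (the left table); where project_id has no match in projects, the project columns become NULL. Walk through each task:
  - task 1 (Design): project_id=5 -> matches Beta
  - task 2 (Setup): project_id=3 -> matches Atlas
  - task 3 (Document): project_id=1 -> matches Nimbus
  - task 4 (Test): project_id=3 -> matches Atlas
  - task 5 (Research): project_id=NULL, no match -> kept with NULL
All 5 rows appear; 1 has NULL project.

SQL:
SELECT a.name, b.name AS project
FROM tasks a
LEFT JOIN projects b ON a.project_id = b.id

Result:
name     | project
---------+--------
Design   | Beta   
Setup    | Atlas  
Document | Nimbus 
Test     | Atlas  
Research | NULL   


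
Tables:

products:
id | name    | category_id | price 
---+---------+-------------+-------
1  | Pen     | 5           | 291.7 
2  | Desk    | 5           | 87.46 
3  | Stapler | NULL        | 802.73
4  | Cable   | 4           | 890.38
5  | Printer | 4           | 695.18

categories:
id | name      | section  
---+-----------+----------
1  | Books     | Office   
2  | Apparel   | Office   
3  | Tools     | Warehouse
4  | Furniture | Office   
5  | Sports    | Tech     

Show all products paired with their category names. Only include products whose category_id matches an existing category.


INNER JOIN keeps only products rows whose category_id matches an id in categories. Walk through each product:
  - product 1 (Pen): category_id=5 -> matches Sports
  - product 2 (Desk): category_id=5 -> matches Sports
  - product 3 (Stapler): category_id=NULL, no match -> dropped
  - product 4 (Cable): category_id=4 -> matches Furniture
  - product 5 (Printer): category_id=4 -> matches Furniture
So 1 of 5 rows is dropped.

SQL:
SELECT a.name, b.name AS category
FROM products a
INNER JOIN categories b ON a.category_id = b.id

Result:
name    | category 
--------+----------
Pen     | Sports   
Desk    | Sports   
Cable   | Furniture
Printer | Furniture


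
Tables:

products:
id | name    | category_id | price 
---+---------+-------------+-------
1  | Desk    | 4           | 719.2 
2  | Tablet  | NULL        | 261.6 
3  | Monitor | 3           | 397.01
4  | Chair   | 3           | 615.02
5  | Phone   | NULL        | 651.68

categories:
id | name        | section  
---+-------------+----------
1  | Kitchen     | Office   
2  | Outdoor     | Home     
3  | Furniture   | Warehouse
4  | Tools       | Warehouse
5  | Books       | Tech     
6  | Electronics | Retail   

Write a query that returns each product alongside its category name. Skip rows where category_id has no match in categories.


INNER JOIN keeps only products rows whose category_id matches an id in categories. Walk through each product:
  - product 1 (Desk): category_id=4 -> matches Tools
  - product 2 (Tablet): category_id=NULL, no match -> dropped
  - product 3 (Monitor): category_id=3 -> matches Furniture
  - product 4 (Chair): category_id=3 -> matches Furniture
  - product 5 (Phone): category_id=NULL, no match -> dropped
So 2 of 5 rows are dropped.

SQL:
SELECT a.name, b.name AS category
FROM products a
INNER JOIN categories b ON a.category_id = b.id

Result:
name    | category 
--------+----------
Desk    | Tools    
Monitor | Furniture
Chair   | Furniture


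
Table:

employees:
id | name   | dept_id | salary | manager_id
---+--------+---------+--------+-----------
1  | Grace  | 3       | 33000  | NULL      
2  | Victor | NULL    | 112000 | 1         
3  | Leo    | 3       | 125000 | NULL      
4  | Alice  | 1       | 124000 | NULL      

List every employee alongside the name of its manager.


This is a self-join: employees is joined to a second copy of itself, matching each row's manager_id to another row's id. Use LEFT JOIN so rows with manager_id=NULL are kept.
  - employee 1 (Grace): manager_id=NULL -> NULL
  - employee 2 (Victor): manager_id=1 -> Grace
  - employee 3 (Leo): manager_id=NULL -> NULL
  - employee 4 (Alice): manager_id=NULL -> NULL

SQL:
SELECT a.name AS item, b.name AS manager
FROM employees a
LEFT JOIN employees b ON a.manager_id = b.id

Result:
item   | manager
-------+--------
Grace  | NULL   
Victor | Grace  
Leo    | NULL   
Alice  | NULL   


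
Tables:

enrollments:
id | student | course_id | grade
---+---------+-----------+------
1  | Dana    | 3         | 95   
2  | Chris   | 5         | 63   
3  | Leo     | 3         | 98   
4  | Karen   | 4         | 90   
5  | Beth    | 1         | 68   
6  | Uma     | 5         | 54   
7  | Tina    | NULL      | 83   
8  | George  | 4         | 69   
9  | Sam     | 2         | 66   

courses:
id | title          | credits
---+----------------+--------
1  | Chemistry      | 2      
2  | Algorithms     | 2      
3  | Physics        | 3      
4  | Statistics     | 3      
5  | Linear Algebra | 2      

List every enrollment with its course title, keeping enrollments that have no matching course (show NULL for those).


LEFT JOIN keeps every row from enrollments (the left table); where course_id has no match in courses, the course columns become NULL. Walk through each enrollment:
  - enrollment 1 (Dana): course_id=3 -> matches Physics
  - enrollment 2 (Chris): course_id=5 -> matches Linear Algebra
  - enrollment 3 (Leo): course_id=3 -> matches Physics
  - enrollment 4 (Karen): course_id=4 -> matches Statistics
  - enrollment 5 (Beth): course_id=1 -> matches Chemistry
  - enrollment 6 (Uma): course_id=5 -> matches Linear Algebra
  - enrollment 7 (Tina): course_id=NULL, no match -> kept with NULL
  - enrollment 8 (George): course_id=4 -> matches Statistics
  - enrollment 9 (Sam): course_id=2 -> matches Algorithms
All 9 rows appear; 1 has NULL course.

SQL:
SELECT a.student, b.title AS course
FROM enrollments a
LEFT JOIN courses b ON a.course_id = b.id

Result:
student | course        
--------+---------------
Dana    | Physics       
Chris   | Linear Algebra
Leo     | Physics       
Karen   | Statistics    
Beth    | Chemistry     
Uma     | Linear Algebra
Tina    | NULL          
George  | Statistics    
Sam     | Algorithms    


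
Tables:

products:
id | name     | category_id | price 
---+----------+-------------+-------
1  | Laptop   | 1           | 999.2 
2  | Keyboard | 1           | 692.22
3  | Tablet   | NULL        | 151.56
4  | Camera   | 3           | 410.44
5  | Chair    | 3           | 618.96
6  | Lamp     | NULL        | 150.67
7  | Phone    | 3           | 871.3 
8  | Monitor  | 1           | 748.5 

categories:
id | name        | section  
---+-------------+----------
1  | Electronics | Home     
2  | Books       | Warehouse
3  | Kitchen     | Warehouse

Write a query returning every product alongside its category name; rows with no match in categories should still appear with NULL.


LEFT JOIN keeps every row from products (the left table); where category_id has no match in categories, the category columns become NULL. Walk through each product:
  - product 1 (Laptop): category_id=1 -> matches Electronics
  - product 2 (Keyboard): category_id=1 -> matches Electronics
  - product 3 (Tablet): category_id=NULL, no match -> kept with NULL
  - product 4 (Camera): category_id=3 -> matches Kitchen
  - product 5 (Chair): category_id=3 -> matches Kitchen
  - product 6 (Lamp): category_id=NULL, no match -> kept with NULL
  - product 7 (Phone): category_id=3 -> matches Kitchen
  - product 8 (Monitor): category_id=1 -> matches Electronics
All 8 rows appear; 2 have NULL category.

SQL:
SELECT a.name, b.name AS category
FROM products a
LEFT JOIN categories b ON a.category_id = b.id

Result:
name     | category   
---------+------------
Laptop   | Electronics
Keyboard | Electronics
Tablet   | NULL       
Camera   | Kitchen    
Chair    | Kitchen    
Lamp     | NULL       
Phone    | Kitchen    
Monitor  | Electronics


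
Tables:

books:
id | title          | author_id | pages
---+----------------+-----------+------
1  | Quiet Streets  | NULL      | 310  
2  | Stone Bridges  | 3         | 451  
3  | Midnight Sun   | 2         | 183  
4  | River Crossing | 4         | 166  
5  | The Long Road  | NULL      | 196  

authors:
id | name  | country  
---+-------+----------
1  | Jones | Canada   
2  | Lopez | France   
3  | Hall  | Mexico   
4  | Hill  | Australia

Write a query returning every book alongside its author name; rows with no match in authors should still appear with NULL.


LEFT JOIN keeps every row from books (the left table); where author_id has no match in authors, the author columns become NULL. Walk through each book:
  - book 1 (Quiet Streets): author_id=NULL, no match -> kept with NULL
  - book 2 (Stone Bridges): author_id=3 -> matches Hall
  - book 3 (Midnight Sun): author_id=2 -> matches Lopez
  - book 4 (River Crossing): author_id=4 -> matches Hill
  - book 5 (The Long Road): author_id=NULL, no match -> kept with NULL
All 5 rows appear; 2 have NULL author.

SQL:
SELECT a.title, b.name AS author
FROM books a
LEFT JOIN authors b ON a.author_id = b.id

Result:
title          | author
---------------+-------
Quiet Streets  | NULL  
Stone Bridges  | Hall  
Midnight Sun   | Lopez 
River Crossing | Hill  
The Long Road  | NULL  
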